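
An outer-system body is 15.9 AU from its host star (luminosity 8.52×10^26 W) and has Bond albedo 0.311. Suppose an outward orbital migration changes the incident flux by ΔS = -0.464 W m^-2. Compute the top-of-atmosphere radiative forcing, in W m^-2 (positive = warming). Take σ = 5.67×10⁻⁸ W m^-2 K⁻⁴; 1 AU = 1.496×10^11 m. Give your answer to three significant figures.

Orbital distance: d = 15.9 AU = 2.379×10^12 m.
Spreading L over a sphere of radius d: S = 8.52×10^26/(4π·2.38×10^12²) = 11.98 W m^-2.
TOA radiative forcing: ΔF = (1−α)ΔS/4 = 0.689·(-0.464)/4 = -0.07992 W m^-2.

-0.0799 W m^-2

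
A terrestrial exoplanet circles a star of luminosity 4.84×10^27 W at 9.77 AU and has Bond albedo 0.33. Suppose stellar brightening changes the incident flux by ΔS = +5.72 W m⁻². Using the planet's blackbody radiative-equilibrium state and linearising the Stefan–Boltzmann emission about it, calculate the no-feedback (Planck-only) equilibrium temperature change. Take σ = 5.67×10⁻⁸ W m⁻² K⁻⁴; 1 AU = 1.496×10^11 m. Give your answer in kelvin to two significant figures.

1.2 K

d = 9.77 × 1.496×10^11 m = 1.462×10^12 m.
Spreading L over a sphere of radius d: S = 4.84×10^27/(4π·1.46×10^12²) = 180.3 W m⁻².
Reference equilibrium: T_e = [S(1−α)/(4σ)]^(1/4) = 151.9 K.
Only a fraction (1−α) is absorbed and it's spread over 4πR², so ΔF = (1−α)ΔS/4 = 0.9581 W m⁻².
Planck response: λ_P = 4σT_e³ = 4·5.67×10⁻⁸·(151.9)³ = 0.7952 W m⁻²/K.
ΔT₀ = ΔF/λ_P = 0.9581/0.7952 = 1.20 K.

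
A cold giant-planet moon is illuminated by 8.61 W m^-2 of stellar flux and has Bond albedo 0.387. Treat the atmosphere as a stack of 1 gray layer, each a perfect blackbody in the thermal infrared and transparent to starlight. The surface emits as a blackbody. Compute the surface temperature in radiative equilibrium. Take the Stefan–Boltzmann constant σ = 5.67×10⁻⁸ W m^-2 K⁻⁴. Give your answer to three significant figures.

82.6 K

OLR = S(1−α)/4 = 1.319 W m^-2; the top layer radiates at T_e = 69.46 K.
With N = 1 opaque layers, T_s = (N+1)^(1/4)·T_e = 2^(1/4)·69.46 = 82.60 K.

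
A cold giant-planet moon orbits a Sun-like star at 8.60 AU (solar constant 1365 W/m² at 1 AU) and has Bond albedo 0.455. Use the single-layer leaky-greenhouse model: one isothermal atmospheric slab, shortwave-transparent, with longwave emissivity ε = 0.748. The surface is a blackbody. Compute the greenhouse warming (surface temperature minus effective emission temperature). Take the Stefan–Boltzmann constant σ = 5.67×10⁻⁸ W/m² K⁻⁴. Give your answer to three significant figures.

Flux at the orbit: S = 1365/(8.60)² = 18.46 W/m².
At the top of the atmosphere, σT_e⁴ = S(1−α)/4 = 2.515 W/m², giving T_e = 81.61 K.
For a single slab of emissivity ε, T_s⁴ = 2T_e⁴/(2−ε); thus T_s = 81.61·(1.597)^(1/4) = 91.74 K.
T_s − T_e = 91.74 − 81.61 = 10.14 K.

10.1 K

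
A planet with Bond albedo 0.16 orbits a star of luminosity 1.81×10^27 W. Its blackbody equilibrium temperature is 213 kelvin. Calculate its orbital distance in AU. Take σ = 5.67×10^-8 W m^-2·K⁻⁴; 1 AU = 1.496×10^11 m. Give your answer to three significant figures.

3.40 AU

Energy balance gives S = 4σT⁴/(1−α) = 555.8 W m^-2.
Then d = [L/(4πS)]^(1/2) = 5.091×10^11 m, i.e. 3.403 AU.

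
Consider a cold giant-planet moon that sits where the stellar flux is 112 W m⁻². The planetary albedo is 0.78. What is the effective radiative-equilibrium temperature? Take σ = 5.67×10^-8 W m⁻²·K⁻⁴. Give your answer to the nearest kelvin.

102 K

Absorbed flux (global mean): S(1−α)/4 = 112.0·0.22/4 = 6.160 W m⁻².
Balancing against σT⁴: T = (6.160/5.67×10⁻⁸)^(1/4) = 102.1 K.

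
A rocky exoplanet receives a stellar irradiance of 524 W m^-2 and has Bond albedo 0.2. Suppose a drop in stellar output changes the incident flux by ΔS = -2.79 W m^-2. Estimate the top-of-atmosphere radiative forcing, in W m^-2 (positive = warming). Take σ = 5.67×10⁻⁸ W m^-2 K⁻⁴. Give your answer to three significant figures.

TOA radiative forcing: ΔF = (1−α)ΔS/4 = 0.8·(-2.79)/4 = -0.5580 W m^-2.

-0.558 W m^-2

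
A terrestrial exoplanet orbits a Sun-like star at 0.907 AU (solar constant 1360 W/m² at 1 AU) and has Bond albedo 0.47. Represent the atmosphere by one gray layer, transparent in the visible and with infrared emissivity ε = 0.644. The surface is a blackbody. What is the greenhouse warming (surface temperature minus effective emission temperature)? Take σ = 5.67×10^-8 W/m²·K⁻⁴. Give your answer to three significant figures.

Flux at the orbit: S = 1360/(0.907)² = 1653 W/m².
The planet radiates to space at T_e = [S(1−α)/(4σ)]^(1/4) = 249.3 K.
Surface balance with a leaky layer gives σT_s⁴ = σT_e⁴·2/(2−ε), so T_s = T_e·[2/(2−0.644)]^(1/4) = 274.7 K.
Greenhouse warming: T_s − T_e = 25.44 K.

25.4 K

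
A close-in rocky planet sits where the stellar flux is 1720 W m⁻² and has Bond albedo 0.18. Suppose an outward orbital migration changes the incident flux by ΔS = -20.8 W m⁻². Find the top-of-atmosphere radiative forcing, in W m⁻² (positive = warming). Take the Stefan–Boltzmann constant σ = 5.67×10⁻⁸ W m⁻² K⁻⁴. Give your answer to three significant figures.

TOA radiative forcing: ΔF = (1−α)ΔS/4 = 0.82·(-20.8)/4 = -4.264 W m⁻².

-4.26 W m⁻²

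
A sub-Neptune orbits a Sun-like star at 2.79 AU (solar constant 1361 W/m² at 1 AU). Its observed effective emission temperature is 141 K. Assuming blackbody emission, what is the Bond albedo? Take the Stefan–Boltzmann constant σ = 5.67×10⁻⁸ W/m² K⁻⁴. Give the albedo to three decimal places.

Flux at the orbit: S = 1361/(2.79)² = 174.8 W/m².
Rearranging the radiative balance, α = 1 − 4σT⁴/S.
σT⁴ = 22.41 W/m², so 4σT⁴ = 89.64 W/m².
1−α = 89.64/174.8 = 0.5127, so α = 0.4873.

0.487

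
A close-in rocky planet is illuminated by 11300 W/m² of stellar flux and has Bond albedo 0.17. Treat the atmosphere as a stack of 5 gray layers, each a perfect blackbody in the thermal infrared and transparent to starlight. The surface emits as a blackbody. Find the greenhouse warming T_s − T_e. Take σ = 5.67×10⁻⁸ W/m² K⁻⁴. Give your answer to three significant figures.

The effective emission temperature is T_e = [S(1−α)/(4σ)]^¼ = 450.9 K.
T_s = (N+1)^(1/4)·T_e = 705.8 K.
So the greenhouse effect raises the surface by 705.8 − 450.9 = 254.8 K.

255 K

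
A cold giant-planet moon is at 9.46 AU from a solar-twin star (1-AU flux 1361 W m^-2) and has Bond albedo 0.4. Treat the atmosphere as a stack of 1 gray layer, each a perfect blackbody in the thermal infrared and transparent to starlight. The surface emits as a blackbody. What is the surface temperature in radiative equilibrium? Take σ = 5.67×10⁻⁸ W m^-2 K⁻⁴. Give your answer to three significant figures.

By the inverse-square law, S = 1361/9.46² = 15.21 W m^-2.
Top-of-atmosphere balance: σT_e⁴ = S(1−α)/4 = 2.281 W m^-2 → T_e = 79.64 K.
Layer-by-layer balance gives σT_s⁴ = (N+1)σT_e⁴, so T_s = 2^¼·79.64 = 94.71 K.

94.7 K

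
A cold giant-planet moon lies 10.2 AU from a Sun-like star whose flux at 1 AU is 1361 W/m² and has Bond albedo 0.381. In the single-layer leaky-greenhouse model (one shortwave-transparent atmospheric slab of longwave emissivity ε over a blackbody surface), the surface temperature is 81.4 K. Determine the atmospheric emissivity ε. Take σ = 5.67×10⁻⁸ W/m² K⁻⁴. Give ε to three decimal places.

0.374

Flux at the orbit: S = 1361/(10.2)² = 13.08 W/m².
First, T_e = [13.08·(1−0.381)/(4σ)]^(1/4) = 77.30 K.
T_s⁴ = T_e⁴·2/(2−ε) → ε = 2 − 2(T_e/T_s)⁴ = 2 − 2·(77.30/81.4)⁴ = 0.3736.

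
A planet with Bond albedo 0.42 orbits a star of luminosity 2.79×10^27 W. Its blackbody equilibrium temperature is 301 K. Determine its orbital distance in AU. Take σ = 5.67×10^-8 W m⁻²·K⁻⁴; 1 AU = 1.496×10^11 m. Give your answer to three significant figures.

Energy balance gives S = 4σT⁴/(1−α) = 3210 W m⁻².
From L = 4πd²S, d = √(2.79×10^27/(4π·3210)) = 2.630×10^11 m = 1.758 AU.

1.76 AU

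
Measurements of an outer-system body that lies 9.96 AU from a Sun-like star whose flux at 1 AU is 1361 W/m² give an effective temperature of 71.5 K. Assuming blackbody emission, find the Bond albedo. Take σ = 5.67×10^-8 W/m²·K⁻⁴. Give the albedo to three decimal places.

0.568

Irradiance scales as 1/d², so S = 1361 W/m² × (1/9.96)² = 13.72 W/m².
Rearranging the radiative balance, α = 1 − 4σT⁴/S.
σT⁴ = 1.482 W/m², so 4σT⁴ = 5.927 W/m².
1−α = 5.927/13.72 = 0.4320, so α = 0.5680.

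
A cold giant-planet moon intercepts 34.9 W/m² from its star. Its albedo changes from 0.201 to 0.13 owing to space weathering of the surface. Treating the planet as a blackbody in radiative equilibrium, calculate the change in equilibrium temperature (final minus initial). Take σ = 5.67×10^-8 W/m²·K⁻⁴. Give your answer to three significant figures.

2.27 kelvin

Before: T₁ = [34.90·0.799/(4σ)]^(1/4) = 105.3 K.
Final:   T₂ = [S(1−0.13)/(4σ)]^(1/4) = 107.6 K.
ΔT = T₂ − T₁ = 2.265 K.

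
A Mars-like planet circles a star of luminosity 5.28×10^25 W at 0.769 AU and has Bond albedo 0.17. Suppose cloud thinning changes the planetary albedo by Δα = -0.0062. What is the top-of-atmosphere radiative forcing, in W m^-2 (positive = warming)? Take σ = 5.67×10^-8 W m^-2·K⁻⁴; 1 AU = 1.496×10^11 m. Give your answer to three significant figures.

0.492 W m^-2

Orbital distance: d = 0.769 AU = 1.150×10^11 m.
Spreading L over a sphere of radius d: S = 5.28×10^25/(4π·1.15×10^11²) = 317.5 W m^-2.
The change in absorbed flux is Δ[S(1−α)/4] = −SΔα/4 = 0.4921 W m^-2.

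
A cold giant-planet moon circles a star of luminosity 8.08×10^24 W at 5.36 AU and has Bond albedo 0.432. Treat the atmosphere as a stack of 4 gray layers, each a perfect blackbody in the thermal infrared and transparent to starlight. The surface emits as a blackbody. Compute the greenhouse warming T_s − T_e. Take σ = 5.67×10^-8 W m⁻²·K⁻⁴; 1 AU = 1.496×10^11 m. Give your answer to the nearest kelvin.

20 K

Orbital distance: d = 5.36 AU = 8.019×10^11 m.
Flux at the orbit: S = L/(4πd²) = 8.08×10^24/(4π·(8.02×10^11)²) = 1.000 W m⁻².
OLR = S(1−α)/4 = 0.1420 W m⁻²; the top layer radiates at T_e = 39.78 K.
Surface: T_s = (5)^¼·T_e = 59.49 K.
So the greenhouse effect raises the surface by 59.49 − 39.78 = 19.71 K.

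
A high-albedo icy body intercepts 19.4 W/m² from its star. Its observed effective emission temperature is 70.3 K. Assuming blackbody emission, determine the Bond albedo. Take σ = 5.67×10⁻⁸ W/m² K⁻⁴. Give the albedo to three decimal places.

0.714

From σT⁴ = S(1−α)/4 we invert for α: 1−α = 4σT⁴/S.
σT⁴ = 1.385 W/m², so 4σT⁴ = 5.539 W/m².
1−α = 5.539/19.40 = 0.2855, so α = 0.7145.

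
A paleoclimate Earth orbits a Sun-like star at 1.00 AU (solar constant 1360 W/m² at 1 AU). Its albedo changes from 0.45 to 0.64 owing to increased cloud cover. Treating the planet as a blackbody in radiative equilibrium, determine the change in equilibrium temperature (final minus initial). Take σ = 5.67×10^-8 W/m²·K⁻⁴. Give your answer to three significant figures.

Irradiance scales as 1/d², so S = 1360 W/m² × (1/1.00)² = 1360 W/m².
Before: T₁ = [1360·0.55/(4σ)]^(1/4) = 239.6 K.
After:  T₂ = [1360·0.36/(4σ)]^(1/4) = 215.6 K.
Change: 215.6 − 239.6 = -24.09 K.

-24.1 kelvin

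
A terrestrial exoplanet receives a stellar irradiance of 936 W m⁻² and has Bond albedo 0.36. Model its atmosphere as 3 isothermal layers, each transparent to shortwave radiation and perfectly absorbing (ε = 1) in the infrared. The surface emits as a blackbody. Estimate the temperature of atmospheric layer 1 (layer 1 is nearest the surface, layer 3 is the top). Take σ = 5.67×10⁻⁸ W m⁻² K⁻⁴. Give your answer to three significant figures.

298 kelvin

Top-of-atmosphere balance: σT_e⁴ = S(1−α)/4 = 149.8 W m⁻² → T_e = 226.7 K.
In the N-layer model, layer k (counted from the surface) has T_k = (N+1−k)^(1/4)·T_e.
T_1 = (3)^(1/4)·226.7 = 298.4 K.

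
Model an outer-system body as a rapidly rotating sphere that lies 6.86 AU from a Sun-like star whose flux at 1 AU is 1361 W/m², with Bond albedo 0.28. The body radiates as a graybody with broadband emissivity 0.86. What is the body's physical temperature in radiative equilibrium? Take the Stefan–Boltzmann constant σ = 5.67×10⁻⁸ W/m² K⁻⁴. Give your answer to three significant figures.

102 kelvin

Irradiance scales as 1/d², so S = 1361 W/m² × (1/6.86)² = 28.92 W/m².
Absorbed flux (global mean): S(1−α)/4 = 28.92·0.72/4 = 5.206 W/m².
Equating to εσT⁴ with ε = 0.86: T = (5.206/0.86σ)^(1/4) = 101.6 K.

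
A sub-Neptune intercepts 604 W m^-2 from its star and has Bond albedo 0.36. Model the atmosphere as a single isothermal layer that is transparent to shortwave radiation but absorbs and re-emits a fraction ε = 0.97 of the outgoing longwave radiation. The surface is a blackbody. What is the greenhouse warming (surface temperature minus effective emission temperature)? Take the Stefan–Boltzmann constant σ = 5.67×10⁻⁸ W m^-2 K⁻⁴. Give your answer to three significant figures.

At the top of the atmosphere, σT_e⁴ = S(1−α)/4 = 96.64 W m^-2, giving T_e = 203.2 K.
The surface balance (absorbed SW + ε·downward IR = σT_s⁴) with T_a⁴ = T_s⁴/2 reduces to T_s = T_e·[2/(2−ε)]^¼ = 239.9 K.
The atmosphere warms the surface by 36.67 K.

36.7 K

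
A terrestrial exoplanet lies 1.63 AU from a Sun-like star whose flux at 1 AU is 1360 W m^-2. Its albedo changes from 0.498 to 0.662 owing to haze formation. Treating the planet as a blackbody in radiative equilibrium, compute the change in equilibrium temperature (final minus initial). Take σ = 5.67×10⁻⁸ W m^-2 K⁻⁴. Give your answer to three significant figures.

Irradiance scales as 1/d², so S = 1360 W m^-2 × (1/1.63)² = 511.9 W m^-2.
Before: T₁ = [511.9·0.502/(4σ)]^(1/4) = 183.5 K.
Final:   T₂ = [S(1−0.662)/(4σ)]^(1/4) = 166.2 K.
ΔT = T₂ − T₁ = -17.27 K.

-17.3 K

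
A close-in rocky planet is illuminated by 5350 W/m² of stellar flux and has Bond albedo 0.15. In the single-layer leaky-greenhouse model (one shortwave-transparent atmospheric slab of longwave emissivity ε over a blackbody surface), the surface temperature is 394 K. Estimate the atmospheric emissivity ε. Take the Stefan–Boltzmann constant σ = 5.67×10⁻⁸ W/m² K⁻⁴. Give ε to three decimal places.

0.336

First, T_e = [5350·(1−0.15)/(4σ)]^(1/4) = 376.3 K.
T_s⁴ = T_e⁴·2/(2−ε) → ε = 2 − 2(T_e/T_s)⁴ = 2 − 2·(376.3/394)⁴ = 0.3359.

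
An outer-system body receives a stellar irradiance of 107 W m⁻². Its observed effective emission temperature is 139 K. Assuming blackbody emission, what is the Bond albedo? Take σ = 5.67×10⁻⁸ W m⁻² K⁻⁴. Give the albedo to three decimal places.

0.209

Rearranging the radiative balance, α = 1 − 4σT⁴/S.
σT⁴ = 21.17 W m⁻², so 4σT⁴ = 84.66 W m⁻².
Hence α = 1 − 84.66/107.0 = 0.2087.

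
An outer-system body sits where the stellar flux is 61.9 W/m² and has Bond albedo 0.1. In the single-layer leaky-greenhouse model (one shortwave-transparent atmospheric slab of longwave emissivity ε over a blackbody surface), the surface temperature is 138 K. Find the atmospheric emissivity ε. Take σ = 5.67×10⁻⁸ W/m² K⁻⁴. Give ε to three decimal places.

Effective temperature: T_e = [S(1−α)/(4σ)]^(1/4) = 125.2 K.
Since (2−ε)/2 = (T_e/T_s)⁴ = 0.6773, ε = 0.6454.

0.645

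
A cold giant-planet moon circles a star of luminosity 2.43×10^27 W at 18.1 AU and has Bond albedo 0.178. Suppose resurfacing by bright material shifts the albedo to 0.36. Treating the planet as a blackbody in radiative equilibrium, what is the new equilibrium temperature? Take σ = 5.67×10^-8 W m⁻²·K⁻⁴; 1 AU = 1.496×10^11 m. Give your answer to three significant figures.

d = 18.1 × 1.496×10^11 m = 2.708×10^12 m.
S = L/(4πd²) = 26.37 W m⁻².
With the new albedo, S(1−α₂)/4 = 4.220 W m⁻², so T₂ = 92.88 K.

92.9 K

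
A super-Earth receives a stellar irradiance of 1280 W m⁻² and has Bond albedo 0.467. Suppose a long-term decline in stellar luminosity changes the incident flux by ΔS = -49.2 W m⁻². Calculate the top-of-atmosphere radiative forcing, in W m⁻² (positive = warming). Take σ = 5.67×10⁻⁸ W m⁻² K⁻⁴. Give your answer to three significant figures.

-6.56 W m⁻²

ΔF = Δ[S(1−α)]/4 = (1−0.467)·-49.2/4 = -6.556 W m⁻².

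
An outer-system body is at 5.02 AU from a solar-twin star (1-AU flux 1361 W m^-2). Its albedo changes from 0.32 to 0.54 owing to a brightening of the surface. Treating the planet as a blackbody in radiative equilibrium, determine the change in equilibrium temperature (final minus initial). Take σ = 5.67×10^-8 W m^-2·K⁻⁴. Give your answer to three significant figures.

-10.5 kelvin

Flux at the orbit: S = 1361/(5.02)² = 54.01 W m^-2.
Initial: T₁ = [S(1−0.32)/(4σ)]^(1/4) = 112.8 K.
With α = 0.54, T₂ = 102.3 K.
Change: 102.3 − 112.8 = -10.50 K.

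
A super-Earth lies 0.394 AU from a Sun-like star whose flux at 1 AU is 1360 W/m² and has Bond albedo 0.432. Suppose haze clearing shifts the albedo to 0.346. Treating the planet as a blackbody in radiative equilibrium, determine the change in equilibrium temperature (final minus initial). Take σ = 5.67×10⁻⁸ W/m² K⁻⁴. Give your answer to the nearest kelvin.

Flux at the orbit: S = 1360/(0.394)² = 8761 W/m².
Initial: T₁ = [S(1−0.432)/(4σ)]^(1/4) = 384.9 K.
After:  T₂ = [8761·0.654/(4σ)]^(1/4) = 398.7 K.
Change: 398.7 − 384.9 = 13.81 K.

14 K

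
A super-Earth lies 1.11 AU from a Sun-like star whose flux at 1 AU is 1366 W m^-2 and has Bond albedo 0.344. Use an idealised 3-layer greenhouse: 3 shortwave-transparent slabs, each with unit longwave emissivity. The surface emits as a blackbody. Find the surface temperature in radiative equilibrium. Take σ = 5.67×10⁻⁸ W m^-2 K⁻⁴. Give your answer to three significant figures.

Irradiance scales as 1/d², so S = 1366 W m^-2 × (1/1.11)² = 1109 W m^-2.
Top-of-atmosphere balance: σT_e⁴ = S(1−α)/4 = 181.8 W m^-2 → T_e = 238.0 K.
Layer-by-layer balance gives σT_s⁴ = (N+1)σT_e⁴, so T_s = 4^¼·238.0 = 336.5 K.

337 K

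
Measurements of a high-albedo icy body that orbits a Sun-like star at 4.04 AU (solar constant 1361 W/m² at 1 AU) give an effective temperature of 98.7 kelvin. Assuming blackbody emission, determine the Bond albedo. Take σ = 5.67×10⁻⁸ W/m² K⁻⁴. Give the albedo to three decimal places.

Irradiance scales as 1/d², so S = 1361 W/m² × (1/4.04)² = 83.39 W/m².
Rearranging the radiative balance, α = 1 − 4σT⁴/S.
4σT⁴ = 4·5.67×10⁻⁸·(98.7)⁴ = 21.52 W/m².
Hence α = 1 − 21.52/83.39 = 0.7419.

0.742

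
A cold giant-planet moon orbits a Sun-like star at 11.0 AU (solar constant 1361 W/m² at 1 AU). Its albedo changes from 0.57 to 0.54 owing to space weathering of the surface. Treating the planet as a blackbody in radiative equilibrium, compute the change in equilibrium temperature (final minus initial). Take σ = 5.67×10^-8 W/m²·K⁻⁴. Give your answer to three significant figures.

Irradiance scales as 1/d², so S = 1361 W/m² × (1/11.0)² = 11.25 W/m².
With α = 0.57, T₁ = 67.96 K.
With α = 0.54, T₂ = 69.11 K.
Change: 69.11 − 67.96 = 1.155 K.

1.16 K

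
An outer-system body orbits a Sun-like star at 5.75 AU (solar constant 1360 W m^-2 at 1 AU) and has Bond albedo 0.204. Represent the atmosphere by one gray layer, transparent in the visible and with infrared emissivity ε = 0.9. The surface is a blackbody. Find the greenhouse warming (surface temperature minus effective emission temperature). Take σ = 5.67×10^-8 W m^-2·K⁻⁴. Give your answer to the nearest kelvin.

By the inverse-square law, S = 1360/5.75² = 41.13 W m^-2.
The planet radiates to space at T_e = [S(1−α)/(4σ)]^(1/4) = 109.6 K.
The surface balance (absorbed SW + ε·downward IR = σT_s⁴) with T_a⁴ = T_s⁴/2 reduces to T_s = T_e·[2/(2−ε)]^¼ = 127.3 K.
T_s − T_e = 127.3 − 109.6 = 17.67 K.

18 kelvin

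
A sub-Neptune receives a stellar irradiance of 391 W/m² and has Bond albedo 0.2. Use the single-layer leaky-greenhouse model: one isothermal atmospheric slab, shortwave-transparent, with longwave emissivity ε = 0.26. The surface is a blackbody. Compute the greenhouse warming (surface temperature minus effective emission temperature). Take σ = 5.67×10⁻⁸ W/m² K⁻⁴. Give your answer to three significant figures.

6.83 kelvin

At the top of the atmosphere, σT_e⁴ = S(1−α)/4 = 78.20 W/m², giving T_e = 192.7 K.
Surface balance with a leaky layer gives σT_s⁴ = σT_e⁴·2/(2−ε), so T_s = T_e·[2/(2−0.26)]^(1/4) = 199.5 K.
The atmosphere warms the surface by 6.827 K.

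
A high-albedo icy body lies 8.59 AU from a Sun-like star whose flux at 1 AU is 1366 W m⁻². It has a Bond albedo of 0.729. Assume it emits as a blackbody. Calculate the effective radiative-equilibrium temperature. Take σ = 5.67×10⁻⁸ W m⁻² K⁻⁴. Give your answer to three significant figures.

68.6 K

Flux at the orbit: S = 1366/(8.59)² = 18.51 W m⁻².
Averaging over the sphere, the absorbed flux is S(1−α)/4 = 1.254 W m⁻².
Set σT⁴ = 1.254 → T = (1.254/σ)^(1/4) = 68.58 K.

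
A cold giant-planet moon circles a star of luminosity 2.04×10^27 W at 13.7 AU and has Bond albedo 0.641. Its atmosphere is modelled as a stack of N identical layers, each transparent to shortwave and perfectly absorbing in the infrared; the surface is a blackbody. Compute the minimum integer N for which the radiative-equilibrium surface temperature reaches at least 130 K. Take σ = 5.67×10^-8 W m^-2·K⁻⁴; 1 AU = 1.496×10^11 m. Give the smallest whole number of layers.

d = 13.7 × 1.496×10^11 m = 2.050×10^12 m.
Spreading L over a sphere of radius d: S = 2.04×10^27/(4π·2.05×10^12²) = 38.65 W m^-2.
The effective emission temperature is T_e = [S(1−α)/(4σ)]^¼ = 88.44 K.
Need (N+1)T_e⁴ ≥ T_s⁴, i.e. N+1 ≥ (130/88.44)⁴ = 4.669.
So N ≥ 3.669; the smallest integer is N = 4.

4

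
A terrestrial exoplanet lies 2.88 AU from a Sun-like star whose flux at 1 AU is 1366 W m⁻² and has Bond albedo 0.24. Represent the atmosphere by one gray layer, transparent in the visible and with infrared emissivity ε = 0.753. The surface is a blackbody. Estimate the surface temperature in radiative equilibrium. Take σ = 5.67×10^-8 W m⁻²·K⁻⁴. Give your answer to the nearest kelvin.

172 K

Flux at the orbit: S = 1366/(2.88)² = 164.7 W m⁻².
At the top of the atmosphere, σT_e⁴ = S(1−α)/4 = 31.29 W m⁻², giving T_e = 153.3 K.
The surface balance (absorbed SW + ε·downward IR = σT_s⁴) with T_a⁴ = T_s⁴/2 reduces to T_s = T_e·[2/(2−ε)]^¼ = 172.5 K.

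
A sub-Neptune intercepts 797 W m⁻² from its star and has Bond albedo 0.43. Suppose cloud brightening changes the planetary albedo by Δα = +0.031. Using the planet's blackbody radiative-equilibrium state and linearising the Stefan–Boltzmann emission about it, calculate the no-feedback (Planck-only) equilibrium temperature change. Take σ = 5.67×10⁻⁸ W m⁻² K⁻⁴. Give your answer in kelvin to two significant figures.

The baseline emission temperature is T_e = 211.6 K.
TOA radiative forcing: ΔF = −S·Δα/4 = −797.0·(+0.031)/4 = -6.177 W m⁻².
Linearising σT⁴ gives d(σT⁴)/dT = 4σT_e³ = 2.147 W m⁻² per K.
Hence the no-feedback warming is ΔF/(4σT_e³) = -2.88 K.

-2.9 kelvin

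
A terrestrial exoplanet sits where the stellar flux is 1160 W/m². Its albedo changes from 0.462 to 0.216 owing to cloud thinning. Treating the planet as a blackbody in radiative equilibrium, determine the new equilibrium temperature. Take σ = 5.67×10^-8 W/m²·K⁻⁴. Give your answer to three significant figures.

New equilibrium: T₂ = [(1−0.216)·1160/(4σ)]^(1/4) = 251.6 K.

252 kelvin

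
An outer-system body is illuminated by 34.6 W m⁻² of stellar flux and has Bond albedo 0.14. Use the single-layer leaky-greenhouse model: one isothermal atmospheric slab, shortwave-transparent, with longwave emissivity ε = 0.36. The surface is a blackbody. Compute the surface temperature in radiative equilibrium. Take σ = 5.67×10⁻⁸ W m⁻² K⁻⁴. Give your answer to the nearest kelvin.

At the top of the atmosphere, σT_e⁴ = S(1−α)/4 = 7.439 W m⁻², giving T_e = 107.0 K.
Surface balance with a leaky layer gives σT_s⁴ = σT_e⁴·2/(2−ε), so T_s = T_e·[2/(2−0.36)]^(1/4) = 112.5 K.

112 kelvin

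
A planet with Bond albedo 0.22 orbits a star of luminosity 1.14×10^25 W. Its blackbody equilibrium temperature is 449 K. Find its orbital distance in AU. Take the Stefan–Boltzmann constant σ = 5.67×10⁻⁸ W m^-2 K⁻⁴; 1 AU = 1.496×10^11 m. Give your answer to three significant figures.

0.0586 AU

Required flux: S = 4σT⁴/(1−α) = 11820 W m^-2.
S = L/(4πd²) → d = √(L/4πS) = √(1.14×10^25/(4π·11820)) = 8.762×10^9 m = 0.05857 AU.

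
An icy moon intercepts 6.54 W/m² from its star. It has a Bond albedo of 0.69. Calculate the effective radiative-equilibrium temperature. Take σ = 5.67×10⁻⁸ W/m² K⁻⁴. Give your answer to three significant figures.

54.7 kelvin

The planet absorbs (1−α)S over its disc πR² and re-emits over 4πR², so the mean absorbed flux is (1−0.69)·6.540/4 = 0.5069 W/m².
Set σT⁴ = 0.5069 → T = (0.5069/σ)^(1/4) = 54.68 K.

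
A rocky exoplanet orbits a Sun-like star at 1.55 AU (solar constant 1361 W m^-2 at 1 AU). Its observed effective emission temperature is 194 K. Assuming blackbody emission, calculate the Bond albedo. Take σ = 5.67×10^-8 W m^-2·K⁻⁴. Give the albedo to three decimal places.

0.433

Irradiance scales as 1/d², so S = 1361 W m^-2 × (1/1.55)² = 566.5 W m^-2.
Energy balance: S(1−α)/4 = σT⁴, so 1−α = 4σT⁴/S.
σT⁴ = 80.31 W m^-2, so 4σT⁴ = 321.3 W m^-2.
1−α = 321.3/566.5 = 0.5671, so α = 0.4329.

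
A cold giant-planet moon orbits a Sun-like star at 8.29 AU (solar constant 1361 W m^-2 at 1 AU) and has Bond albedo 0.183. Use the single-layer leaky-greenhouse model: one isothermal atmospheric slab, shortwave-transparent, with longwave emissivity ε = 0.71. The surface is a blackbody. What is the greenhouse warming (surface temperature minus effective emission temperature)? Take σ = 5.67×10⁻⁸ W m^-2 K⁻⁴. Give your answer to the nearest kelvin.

By the inverse-square law, S = 1361/8.29² = 19.80 W m^-2.
Effective emission temperature (TOA balance): σT_e⁴ = S(1−α)/4 = 4.045 W m^-2 → T_e = 91.90 K.
Surface balance with a leaky layer gives σT_s⁴ = σT_e⁴·2/(2−ε), so T_s = T_e·[2/(2−0.71)]^(1/4) = 102.6 K.
The atmosphere warms the surface by 10.65 K.

11 kelvin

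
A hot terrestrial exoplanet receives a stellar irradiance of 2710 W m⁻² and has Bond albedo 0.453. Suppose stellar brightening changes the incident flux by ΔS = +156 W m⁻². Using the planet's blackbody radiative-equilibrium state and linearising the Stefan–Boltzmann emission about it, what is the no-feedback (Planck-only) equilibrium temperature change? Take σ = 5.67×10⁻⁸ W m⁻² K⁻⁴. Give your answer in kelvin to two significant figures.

4.1 kelvin

The baseline emission temperature is T_e = 284.3 K.
TOA radiative forcing: ΔF = (1−α)ΔS/4 = 0.547·(+156)/4 = 21.33 W m⁻².
Linearising σT⁴ gives d(σT⁴)/dT = 4σT_e³ = 5.213 W m⁻² per K.
Hence the no-feedback warming is ΔF/(4σT_e³) = 4.09 K.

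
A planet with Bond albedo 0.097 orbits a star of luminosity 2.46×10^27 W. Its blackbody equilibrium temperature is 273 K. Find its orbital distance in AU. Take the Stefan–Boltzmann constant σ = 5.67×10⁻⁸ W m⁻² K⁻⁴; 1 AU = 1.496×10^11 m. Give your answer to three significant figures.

Required flux: S = 4σT⁴/(1−α) = 1395 W m⁻².
S = L/(4πd²) → d = √(L/4πS) = √(2.46×10^27/(4π·1395)) = 3.746×10^11 m = 2.504 AU.

2.50 AU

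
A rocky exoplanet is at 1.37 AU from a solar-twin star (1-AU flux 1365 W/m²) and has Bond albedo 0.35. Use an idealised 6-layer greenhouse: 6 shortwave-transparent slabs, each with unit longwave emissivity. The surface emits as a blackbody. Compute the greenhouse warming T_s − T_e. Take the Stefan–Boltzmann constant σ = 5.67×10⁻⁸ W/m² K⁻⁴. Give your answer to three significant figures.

134 K

Flux at the orbit: S = 1365/(1.37)² = 727.3 W/m².
OLR = S(1−α)/4 = 118.2 W/m²; the top layer radiates at T_e = 213.7 K.
Surface: T_s = (7)^¼·T_e = 347.5 K.
So the greenhouse effect raises the surface by 347.5 − 213.7 = 133.9 K.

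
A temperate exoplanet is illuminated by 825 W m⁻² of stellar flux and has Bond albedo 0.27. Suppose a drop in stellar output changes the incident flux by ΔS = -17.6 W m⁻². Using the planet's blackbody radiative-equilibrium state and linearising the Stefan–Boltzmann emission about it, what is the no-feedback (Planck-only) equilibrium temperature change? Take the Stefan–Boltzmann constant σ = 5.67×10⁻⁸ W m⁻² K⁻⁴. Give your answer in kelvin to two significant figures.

-1.2 kelvin

Unperturbed T_e = [825.0·(1−0.27)/(4σ)]^¼ = 227.0 K.
TOA radiative forcing: ΔF = (1−α)ΔS/4 = 0.73·(-17.6)/4 = -3.212 W m⁻².
The Planck feedback parameter is 4σT_e³ = 2.653 W m⁻²/K.
Hence the no-feedback warming is ΔF/(4σT_e³) = -1.21 K.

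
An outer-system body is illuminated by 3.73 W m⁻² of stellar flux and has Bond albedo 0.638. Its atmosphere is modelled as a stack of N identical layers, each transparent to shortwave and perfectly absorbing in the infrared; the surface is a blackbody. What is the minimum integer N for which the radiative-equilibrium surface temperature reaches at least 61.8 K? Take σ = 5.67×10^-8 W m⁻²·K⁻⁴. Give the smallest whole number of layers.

The effective emission temperature is T_e = [S(1−α)/(4σ)]^¼ = 49.40 K.
Since T_s⁴ = (N+1)T_e⁴, we need N ≥ (T_s/T_e)⁴ − 1 = 1.450.
Rounding up, N = 2.

2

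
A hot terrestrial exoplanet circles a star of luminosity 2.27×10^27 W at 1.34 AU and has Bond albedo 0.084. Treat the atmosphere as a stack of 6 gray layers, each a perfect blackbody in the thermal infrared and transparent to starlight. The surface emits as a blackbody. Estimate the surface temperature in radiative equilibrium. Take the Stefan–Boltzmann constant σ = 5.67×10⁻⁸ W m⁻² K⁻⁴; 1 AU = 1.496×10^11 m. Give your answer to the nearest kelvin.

Orbital distance: d = 1.34 AU = 2.005×10^11 m.
S = L/(4πd²) = 4495 W m⁻².
The effective emission temperature is T_e = [S(1−α)/(4σ)]^¼ = 367.1 K.
Layer-by-layer balance gives σT_s⁴ = (N+1)σT_e⁴, so T_s = 7^¼·367.1 = 597.1 K.

597 kelvin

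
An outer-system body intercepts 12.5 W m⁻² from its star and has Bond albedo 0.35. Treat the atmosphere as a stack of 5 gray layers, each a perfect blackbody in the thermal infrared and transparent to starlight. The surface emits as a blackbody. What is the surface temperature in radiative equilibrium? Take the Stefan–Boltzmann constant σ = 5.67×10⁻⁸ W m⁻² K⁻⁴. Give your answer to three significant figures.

121 K

The effective emission temperature is T_e = [S(1−α)/(4σ)]^¼ = 77.37 K.
With N = 5 opaque layers, T_s = (N+1)^(1/4)·T_e = 6^(1/4)·77.37 = 121.1 K.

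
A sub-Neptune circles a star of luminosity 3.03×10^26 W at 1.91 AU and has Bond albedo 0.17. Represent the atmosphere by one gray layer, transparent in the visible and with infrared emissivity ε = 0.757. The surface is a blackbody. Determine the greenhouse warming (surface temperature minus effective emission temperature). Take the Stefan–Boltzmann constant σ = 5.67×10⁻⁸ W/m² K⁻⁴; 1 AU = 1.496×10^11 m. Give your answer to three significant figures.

22.9 K

d = 1.91 × 1.496×10^11 m = 2.857×10^11 m.
Flux at the orbit: S = L/(4πd²) = 3.03×10^26/(4π·(2.86×10^11)²) = 295.3 W/m².
The planet radiates to space at T_e = [S(1−α)/(4σ)]^(1/4) = 181.3 K.
For a single slab of emissivity ε, T_s⁴ = 2T_e⁴/(2−ε); thus T_s = 181.3·(1.609)^(1/4) = 204.2 K.
The atmosphere warms the surface by 22.89 K.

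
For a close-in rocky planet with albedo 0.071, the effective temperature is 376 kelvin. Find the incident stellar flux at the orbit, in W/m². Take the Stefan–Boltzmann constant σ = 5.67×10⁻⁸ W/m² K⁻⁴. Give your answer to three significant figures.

From S(1−α)/4 = σT⁴: S = 4σT⁴/(1−α).
The emitted flux is σT⁴ = 1133 W/m².
So S = 4×1133/(1−0.071) = 4880 W/m².

4880 W/m²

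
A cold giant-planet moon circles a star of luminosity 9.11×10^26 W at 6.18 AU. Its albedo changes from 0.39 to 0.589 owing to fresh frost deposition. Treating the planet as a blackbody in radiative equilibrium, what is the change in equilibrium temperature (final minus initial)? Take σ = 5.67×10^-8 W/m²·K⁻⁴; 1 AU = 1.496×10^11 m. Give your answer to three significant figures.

-11.6 kelvin

Orbital distance: d = 6.18 AU = 9.245×10^11 m.
Flux at the orbit: S = L/(4πd²) = 9.11×10^26/(4π·(9.25×10^11)²) = 84.81 W/m².
With α = 0.39, T₁ = 122.9 K.
With α = 0.589, T₂ = 111.3 K.
Change: 111.3 − 122.9 = -11.55 K.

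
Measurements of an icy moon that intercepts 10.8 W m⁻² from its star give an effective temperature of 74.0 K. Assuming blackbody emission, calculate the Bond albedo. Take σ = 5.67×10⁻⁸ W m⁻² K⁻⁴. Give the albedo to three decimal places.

Rearranging the radiative balance, α = 1 − 4σT⁴/S.
σT⁴ = 1.700 W m⁻², so 4σT⁴ = 6.801 W m⁻².
Hence α = 1 − 6.801/10.80 = 0.3703.

0.370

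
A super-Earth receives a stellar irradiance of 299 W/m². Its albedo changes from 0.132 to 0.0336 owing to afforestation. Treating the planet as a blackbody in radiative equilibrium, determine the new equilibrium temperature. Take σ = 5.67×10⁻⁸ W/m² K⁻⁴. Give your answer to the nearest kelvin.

New equilibrium: T₂ = [(1−0.0336)·299.0/(4σ)]^(1/4) = 188.9 K.

189 K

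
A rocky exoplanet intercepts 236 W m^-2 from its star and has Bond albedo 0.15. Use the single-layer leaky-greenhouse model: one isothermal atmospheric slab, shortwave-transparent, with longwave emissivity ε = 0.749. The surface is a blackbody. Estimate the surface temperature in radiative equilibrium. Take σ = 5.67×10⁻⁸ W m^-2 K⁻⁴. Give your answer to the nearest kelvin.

At the top of the atmosphere, σT_e⁴ = S(1−α)/4 = 50.15 W m^-2, giving T_e = 172.5 K.
Surface balance with a leaky layer gives σT_s⁴ = σT_e⁴·2/(2−ε), so T_s = T_e·[2/(2−0.749)]^(1/4) = 193.9 K.

194 kelvin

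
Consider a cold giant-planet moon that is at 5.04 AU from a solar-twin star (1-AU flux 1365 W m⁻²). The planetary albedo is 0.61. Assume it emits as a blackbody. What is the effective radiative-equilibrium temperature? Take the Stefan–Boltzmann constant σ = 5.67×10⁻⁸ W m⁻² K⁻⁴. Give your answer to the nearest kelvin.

98 K

Irradiance scales as 1/d², so S = 1365 W m⁻² × (1/5.04)² = 53.74 W m⁻².
The planet absorbs (1−α)S over its disc πR² and re-emits over 4πR², so the mean absorbed flux is (1−0.61)·53.74/4 = 5.239 W m⁻².
In equilibrium σT⁴ equals this, so T = 98.04 K.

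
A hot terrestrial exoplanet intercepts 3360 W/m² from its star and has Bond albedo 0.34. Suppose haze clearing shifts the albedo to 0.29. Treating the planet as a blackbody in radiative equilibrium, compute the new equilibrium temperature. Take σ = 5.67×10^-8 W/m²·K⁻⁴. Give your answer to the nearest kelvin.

320 K

T₂ = [S(1−α₂)/(4σ)]^(1/4) = [3360·0.71/(4σ)]^(1/4) = 320.2 K.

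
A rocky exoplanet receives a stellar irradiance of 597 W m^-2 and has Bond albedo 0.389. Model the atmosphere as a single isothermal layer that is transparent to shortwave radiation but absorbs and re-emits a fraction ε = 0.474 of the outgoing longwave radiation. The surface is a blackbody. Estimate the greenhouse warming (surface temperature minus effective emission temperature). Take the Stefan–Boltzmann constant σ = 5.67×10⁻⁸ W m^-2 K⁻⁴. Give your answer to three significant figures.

14.0 K

Effective emission temperature (TOA balance): σT_e⁴ = S(1−α)/4 = 91.19 W m^-2 → T_e = 200.3 K.
The surface balance (absorbed SW + ε·downward IR = σT_s⁴) with T_a⁴ = T_s⁴/2 reduces to T_s = T_e·[2/(2−ε)]^¼ = 214.3 K.
T_s − T_e = 214.3 − 200.3 = 14.01 K.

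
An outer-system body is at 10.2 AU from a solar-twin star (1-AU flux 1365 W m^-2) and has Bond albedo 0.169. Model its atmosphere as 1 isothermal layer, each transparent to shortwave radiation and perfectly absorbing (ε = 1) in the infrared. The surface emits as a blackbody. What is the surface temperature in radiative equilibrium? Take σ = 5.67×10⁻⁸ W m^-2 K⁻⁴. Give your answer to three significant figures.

99.0 K

By the inverse-square law, S = 1365/10.2² = 13.12 W m^-2.
Top-of-atmosphere balance: σT_e⁴ = S(1−α)/4 = 2.726 W m^-2 → T_e = 83.27 K.
With N = 1 opaque layers, T_s = (N+1)^(1/4)·T_e = 2^(1/4)·83.27 = 99.02 K.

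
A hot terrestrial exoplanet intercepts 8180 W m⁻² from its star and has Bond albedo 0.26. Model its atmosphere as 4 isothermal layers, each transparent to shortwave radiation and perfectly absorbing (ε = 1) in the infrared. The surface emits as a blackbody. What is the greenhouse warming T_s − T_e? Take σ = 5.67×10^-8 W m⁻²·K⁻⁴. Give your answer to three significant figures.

The effective emission temperature is T_e = [S(1−α)/(4σ)]^¼ = 404.2 K.
T_s = (N+1)^(1/4)·T_e = 604.4 K.
So the greenhouse effect raises the surface by 604.4 − 404.2 = 200.2 K.

200 kelvin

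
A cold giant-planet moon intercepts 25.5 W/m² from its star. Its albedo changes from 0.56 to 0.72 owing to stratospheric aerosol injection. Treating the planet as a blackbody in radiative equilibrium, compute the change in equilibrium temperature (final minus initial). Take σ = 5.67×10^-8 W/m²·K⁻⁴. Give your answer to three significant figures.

With α = 0.56, T₁ = 83.87 K.
After:  T₂ = [25.50·0.28/(4σ)]^(1/4) = 74.91 K.
ΔT = T₂ − T₁ = -8.961 K.

-8.96 K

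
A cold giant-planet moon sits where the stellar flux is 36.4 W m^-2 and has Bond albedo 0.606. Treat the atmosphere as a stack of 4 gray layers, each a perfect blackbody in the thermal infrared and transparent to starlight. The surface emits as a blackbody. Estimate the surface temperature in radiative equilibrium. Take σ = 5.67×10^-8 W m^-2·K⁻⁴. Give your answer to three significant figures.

133 K

Top-of-atmosphere balance: σT_e⁴ = S(1−α)/4 = 3.585 W m^-2 → T_e = 89.17 K.
With N = 4 opaque layers, T_s = (N+1)^(1/4)·T_e = 5^(1/4)·89.17 = 133.3 K.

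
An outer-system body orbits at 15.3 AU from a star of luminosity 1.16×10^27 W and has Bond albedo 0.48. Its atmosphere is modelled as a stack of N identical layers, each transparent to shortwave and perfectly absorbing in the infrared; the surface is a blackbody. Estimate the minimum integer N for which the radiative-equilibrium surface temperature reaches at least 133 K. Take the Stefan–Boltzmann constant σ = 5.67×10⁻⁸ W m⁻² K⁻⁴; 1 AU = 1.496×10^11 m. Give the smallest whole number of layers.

Orbital distance: d = 15.3 AU = 2.289×10^12 m.
Flux at the orbit: S = L/(4πd²) = 1.16×10^27/(4π·(2.29×10^12)²) = 17.62 W m⁻².
The effective emission temperature is T_e = [S(1−α)/(4σ)]^¼ = 79.72 K.
Need (N+1)T_e⁴ ≥ T_s⁴, i.e. N+1 ≥ (133/79.72)⁴ = 7.745.
The minimum whole number is N = 7.

7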